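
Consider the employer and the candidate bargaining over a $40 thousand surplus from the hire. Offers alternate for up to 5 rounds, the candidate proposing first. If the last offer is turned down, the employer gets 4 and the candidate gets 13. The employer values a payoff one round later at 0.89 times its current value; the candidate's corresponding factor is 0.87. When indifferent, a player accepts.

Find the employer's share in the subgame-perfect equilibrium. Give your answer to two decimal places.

Round 5 (the candidate proposes): the employer gets 4 if talks fail, so the candidate offers 4 and keeps 36.
Round 4 (the employer proposes): the candidate can get 36 next round, worth 0.87 × 36 = 31.32 now. The employer offers 31.32 and keeps 40 − 31.32 = 8.68.
Round 3 (the candidate proposes): the employer can get 8.68 next round, worth 0.89 × 8.68 = 7.7252 now. The candidate offers 7.7252 and keeps 40 − 7.7252 = 32.2748.
Round 2 (the employer proposes): the candidate can get 32.2748 next round, worth 0.87 × 32.2748 = 28.079076 now; the employer offers that and keeps 11.920924.
Round 1 (the candidate proposes): the employer can get 11.920924 next round, worth 0.89 × 11.920924 = 10.60962236 now. The candidate offers 10.60962236 and keeps 40 − 10.60962236 = 29.39037764.

10.61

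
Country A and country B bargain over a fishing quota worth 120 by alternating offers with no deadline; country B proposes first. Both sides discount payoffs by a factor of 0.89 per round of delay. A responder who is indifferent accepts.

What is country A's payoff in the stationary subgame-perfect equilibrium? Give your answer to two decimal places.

56.51

In a stationary SPE each proposer offers the other exactly their discounted continuation value.
If country B keeps x when proposing and country A keeps y when proposing, then x = 120 − 0.89y and y = 120 − 0.89x.
Solving: x = 120(1 − 0.89) / (1 − 0.89·0.89) = 13.2 / 0.2079 ≈ 63.4921.
Country A gets 120 − 63.4921 ≈ 56.5079.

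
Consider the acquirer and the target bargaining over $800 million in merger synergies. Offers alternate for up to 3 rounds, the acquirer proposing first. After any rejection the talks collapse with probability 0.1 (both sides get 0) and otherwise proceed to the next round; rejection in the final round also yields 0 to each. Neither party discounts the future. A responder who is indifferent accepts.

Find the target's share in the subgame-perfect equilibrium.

Round 3 (the acquirer proposes): the target will accept anything ≥ 0, so the acquirer offers 0 and keeps 800.
Round 2 (the target proposes): rejecting gives the acquirer an expected 0.9 × 800 = 720; the target offers that and keeps 80.
Round 1 (the acquirer proposes): rejecting gives the target an expected 0.9 × 80 = 72, so the acquirer offers 72, keeping 728.

72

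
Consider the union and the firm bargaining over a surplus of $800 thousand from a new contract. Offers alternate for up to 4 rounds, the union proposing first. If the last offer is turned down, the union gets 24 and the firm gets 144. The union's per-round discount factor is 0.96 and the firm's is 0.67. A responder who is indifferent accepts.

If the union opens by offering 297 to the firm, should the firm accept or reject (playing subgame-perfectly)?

Round 4 (the firm proposes): the union gets 24 if talks fail, so the firm offers 24 and keeps 776.
Round 3 (the union proposes): the firm can get 776 next round, worth 0.67 × 776 = 519.92 now. The union offers 519.92 and keeps 800 − 519.92 = 280.08.
Round 2 (the firm proposes): the union can get 280.08 next round, worth 0.96 × 280.08 = 268.8768 now; the firm offers that and keeps 531.1232.
So by rejecting in round 1, the firm gets 531.1232 next round, worth 0.67 × 531.1232 = 355.852544 now.
Offer 297 < 355.852544, so the firm rejects.

Reject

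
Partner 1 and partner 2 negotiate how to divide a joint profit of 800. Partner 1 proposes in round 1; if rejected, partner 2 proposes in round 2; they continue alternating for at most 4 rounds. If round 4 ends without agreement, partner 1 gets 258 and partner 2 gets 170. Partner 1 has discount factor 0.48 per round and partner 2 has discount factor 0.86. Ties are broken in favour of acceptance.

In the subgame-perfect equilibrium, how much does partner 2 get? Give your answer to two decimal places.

Round 4 (partner 2 proposes): partner 1 gets 258 if talks fail, so partner 2 offers 258 and keeps 542.
Round 3 (partner 1 proposes): partner 2 can get 542 next round, worth 0.86 × 542 = 466.12 now; partner 1 offers that and keeps 333.88.
Round 2 (partner 2 proposes): partner 1 can get 333.88 next round, worth 0.48 × 333.88 = 160.2624 now, so partner 2 offers 160.2624, keeping 639.7376.
Round 1 (partner 1 proposes): partner 2 can get 639.7376 next round, worth 0.86 × 639.7376 = 550.174336 now, so partner 1 offers 550.174336, keeping 249.825664.

550.17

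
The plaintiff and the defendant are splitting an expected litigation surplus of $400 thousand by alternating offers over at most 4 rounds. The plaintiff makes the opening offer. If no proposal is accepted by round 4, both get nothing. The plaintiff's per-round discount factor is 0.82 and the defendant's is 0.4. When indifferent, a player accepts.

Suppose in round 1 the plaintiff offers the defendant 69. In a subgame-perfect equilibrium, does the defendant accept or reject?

Reject

Round 4 (the defendant proposes): the plaintiff will accept anything ≥ 0, so the defendant offers 0 and keeps 400.
Round 3 (the plaintiff proposes): the defendant can get 400 next round, worth 0.4 × 400 = 160 now. The plaintiff offers 160 and keeps 400 − 160 = 240.
Round 2 (the defendant proposes): the plaintiff can get 240 next round, worth 0.82 × 240 = 196.8 now, so the defendant offers 196.8, keeping 203.2.
So by rejecting in round 1, the defendant gets 203.2 next round, worth 0.4 × 203.2 = 81.28 now.
Offer 69 < 81.28, so the defendant rejects.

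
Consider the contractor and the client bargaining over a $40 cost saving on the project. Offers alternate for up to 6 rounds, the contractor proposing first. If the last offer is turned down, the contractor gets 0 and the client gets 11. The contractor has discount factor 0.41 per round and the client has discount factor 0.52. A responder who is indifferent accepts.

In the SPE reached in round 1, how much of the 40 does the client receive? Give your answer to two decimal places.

15.83

Round 6 (the client proposes): rejection yields 0 for the contractor; the client offers 0 and keeps 40.
Round 5 (the contractor proposes): the client can get 40 next round, worth 0.52 × 40 = 20.8 now. The contractor offers 20.8 and keeps 40 − 20.8 = 19.2.
Round 4 (the client proposes): the contractor can get 19.2 next round, worth 0.41 × 19.2 = 7.872 now; the client offers that and keeps 32.128.
Round 3 (the contractor proposes): the client can get 32.128 next round, worth 0.52 × 32.128 = 16.70656 now, so the contractor offers 16.70656, keeping 23.29344.
Round 2 (the client proposes): the contractor can get 23.29344 next round, worth 0.41 × 23.29344 = 9.5503104 now, so the client offers 9.5503104, keeping 30.4496896.
Round 1 (the contractor proposes): the client can get 30.4496896 next round, worth 0.52 × 30.4496896 = 15.833838592 now, so the contractor offers 15.833838592, keeping 24.166161408.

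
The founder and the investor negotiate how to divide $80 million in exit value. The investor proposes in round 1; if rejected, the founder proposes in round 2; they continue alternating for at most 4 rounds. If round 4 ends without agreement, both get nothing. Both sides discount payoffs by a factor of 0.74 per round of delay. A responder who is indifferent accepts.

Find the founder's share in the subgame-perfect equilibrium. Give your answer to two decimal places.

47.81

By backward induction:
Round 4 (the founder proposes): the investor will accept anything ≥ 0, so the founder offers 0 and keeps 80.
Round 3 (the investor proposes): the founder can get 80 next round, worth 0.74 × 80 = 59.2 now; the investor offers that and keeps 20.8.
Round 2 (the founder proposes): the investor can get 20.8 next round, worth 0.74 × 20.8 = 15.392 now, so the founder offers 15.392, keeping 64.608.
Round 1 (the investor proposes): the founder can get 64.608 next round, worth 0.74 × 64.608 = 47.80992 now, so the investor offers 47.80992, keeping 32.19008.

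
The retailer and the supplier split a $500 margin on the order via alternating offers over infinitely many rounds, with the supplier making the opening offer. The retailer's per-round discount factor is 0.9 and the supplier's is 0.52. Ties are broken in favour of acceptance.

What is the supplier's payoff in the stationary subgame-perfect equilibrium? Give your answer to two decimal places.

93.98

Let x be the supplier's share when the supplier proposes and y be the retailer's share when the retailer proposes.
The retailer accepts iff offered ≥ 0.9·y, so x = 500 − 0.9y. Symmetrically y = 500 − 0.52x.
Substituting: x = 500 − 0.9(500 − 0.52x), giving x(1 − 0.52·0.9) = 500(1 − 0.9).
So x = 500 × 0.1 / 0.532 ≈ 93.9850, and the retailer receives 500 − x ≈ 406.0150.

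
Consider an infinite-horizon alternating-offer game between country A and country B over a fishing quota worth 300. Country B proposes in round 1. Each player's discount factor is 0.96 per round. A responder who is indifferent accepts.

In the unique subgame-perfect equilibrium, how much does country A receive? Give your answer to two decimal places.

In a stationary SPE each proposer offers the other exactly their discounted continuation value.
If country B keeps x when proposing and country A keeps y when proposing, then x = 300 − 0.96y and y = 300 − 0.96x.
Solving: x = 300(1 − 0.96) / (1 − 0.96·0.96) = 12 / 0.0784 ≈ 153.0612.
Country A gets 300 − 153.0612 ≈ 146.9388.

146.94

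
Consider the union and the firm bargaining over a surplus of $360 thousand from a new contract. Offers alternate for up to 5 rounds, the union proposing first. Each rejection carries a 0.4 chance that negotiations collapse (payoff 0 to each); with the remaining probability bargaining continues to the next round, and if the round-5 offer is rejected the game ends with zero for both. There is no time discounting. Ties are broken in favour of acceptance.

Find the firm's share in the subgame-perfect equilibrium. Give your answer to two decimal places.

117.50

Round 5 (the union proposes): rejection yields 0 for the firm; the union offers 0 and keeps 360.
Round 4 (the firm proposes): rejecting gives the union an expected 0.6 × 360 = 216, so the firm offers 216, keeping 144.
Round 3 (the union proposes): rejecting gives the firm an expected 0.6 × 144 = 86.4. The union offers 86.4 and keeps 360 − 86.4 = 273.6.
Round 2 (the firm proposes): rejecting gives the union an expected 0.6 × 273.6 = 164.16, so the firm offers 164.16, keeping 195.84.
Round 1 (the union proposes): rejecting gives the firm an expected 0.6 × 195.84 = 117.504. The union offers 117.504 and keeps 360 − 117.504 = 242.496.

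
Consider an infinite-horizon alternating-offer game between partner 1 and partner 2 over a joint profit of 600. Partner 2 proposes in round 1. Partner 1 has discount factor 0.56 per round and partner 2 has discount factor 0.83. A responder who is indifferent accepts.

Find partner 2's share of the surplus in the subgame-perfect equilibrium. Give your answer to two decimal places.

Let x be partner 2's share when partner 2 proposes and y be partner 1's share when partner 1 proposes.
Partner 1 accepts iff offered ≥ 0.56·y, so x = 600 − 0.56y. Symmetrically y = 600 − 0.83x.
Substituting: x = 600 − 0.56(600 − 0.83x), giving x(1 − 0.83·0.56) = 600(1 − 0.56).
So x = 600 × 0.44 / 0.5352 ≈ 493.2735, and partner 1 receives 600 − x ≈ 106.7265.

493.27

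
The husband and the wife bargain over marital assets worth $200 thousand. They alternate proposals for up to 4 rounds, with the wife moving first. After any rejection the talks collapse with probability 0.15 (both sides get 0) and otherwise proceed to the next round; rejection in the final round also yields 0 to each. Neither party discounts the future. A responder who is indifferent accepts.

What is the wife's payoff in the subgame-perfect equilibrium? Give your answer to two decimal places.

Round 4 (the husband proposes): rejection yields 0 for the wife; the husband offers 0 and keeps 200.
Round 3 (the wife proposes): rejecting gives the husband an expected 0.85 × 200 = 170, so the wife offers 170, keeping 30.
Round 2 (the husband proposes): rejecting gives the wife an expected 0.85 × 30 = 25.5, so the husband offers 25.5, keeping 174.5.
Round 1 (the wife proposes): rejecting gives the husband an expected 0.85 × 174.5 = 148.325; the wife offers that and keeps 51.675.

51.68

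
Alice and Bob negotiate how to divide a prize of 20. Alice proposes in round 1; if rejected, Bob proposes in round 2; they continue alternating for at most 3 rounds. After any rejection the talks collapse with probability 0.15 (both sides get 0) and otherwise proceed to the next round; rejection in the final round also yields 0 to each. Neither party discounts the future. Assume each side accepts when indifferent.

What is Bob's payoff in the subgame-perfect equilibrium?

2.55

By backward induction:
Round 3 (Alice proposes): Bob will accept anything ≥ 0, so Alice offers 0 and keeps 20.
Round 2 (Bob proposes): rejecting gives Alice an expected 0.85 × 20 = 17, so Bob offers 17, keeping 3.
Round 1 (Alice proposes): rejecting gives Bob an expected 0.85 × 3 = 2.55, so Alice offers 2.55, keeping 17.45.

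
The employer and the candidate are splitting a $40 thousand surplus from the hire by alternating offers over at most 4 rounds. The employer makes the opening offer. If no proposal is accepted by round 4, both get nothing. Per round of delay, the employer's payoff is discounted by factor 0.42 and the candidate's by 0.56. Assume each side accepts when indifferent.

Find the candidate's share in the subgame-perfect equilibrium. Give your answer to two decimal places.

Round 4 (the candidate proposes): rejection yields 0 for the employer; the candidate offers 0 and keeps 40.
Round 3 (the employer proposes): the candidate can get 40 next round, worth 0.56 × 40 = 22.4 now; the employer offers that and keeps 17.6.
Round 2 (the candidate proposes): the employer can get 17.6 next round, worth 0.42 × 17.6 = 7.392 now; the candidate offers that and keeps 32.608.
Round 1 (the employer proposes): the candidate can get 32.608 next round, worth 0.56 × 32.608 = 18.26048 now, so the employer offers 18.26048, keeping 21.73952.

18.26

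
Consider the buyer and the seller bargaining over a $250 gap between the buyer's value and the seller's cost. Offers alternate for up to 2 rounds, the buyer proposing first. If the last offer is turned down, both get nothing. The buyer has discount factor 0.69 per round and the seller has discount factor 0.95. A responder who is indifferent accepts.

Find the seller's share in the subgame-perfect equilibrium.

Round 2 (the seller proposes): rejection yields 0 for the buyer; the seller offers 0 and keeps 250.
Round 1 (the buyer proposes): the seller can get 250 next round, worth 0.95 × 250 = 237.5 now; the buyer offers that and keeps 12.5.

237.5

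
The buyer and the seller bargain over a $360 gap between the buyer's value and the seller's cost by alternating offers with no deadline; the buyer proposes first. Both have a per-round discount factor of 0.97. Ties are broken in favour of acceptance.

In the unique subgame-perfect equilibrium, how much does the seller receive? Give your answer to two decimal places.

177.26

Let x be the buyer's share when the buyer proposes and y be the seller's share when the seller proposes.
The seller accepts iff offered ≥ 0.97·y, so x = 360 − 0.97y. Symmetrically y = 360 − 0.97x.
Substituting: x = 360 − 0.97(360 − 0.97x), giving x(1 − 0.97·0.97) = 360(1 − 0.97).
So x = 360 × 0.03 / 0.0591 ≈ 182.7411, and the seller receives 360 − x ≈ 177.2589.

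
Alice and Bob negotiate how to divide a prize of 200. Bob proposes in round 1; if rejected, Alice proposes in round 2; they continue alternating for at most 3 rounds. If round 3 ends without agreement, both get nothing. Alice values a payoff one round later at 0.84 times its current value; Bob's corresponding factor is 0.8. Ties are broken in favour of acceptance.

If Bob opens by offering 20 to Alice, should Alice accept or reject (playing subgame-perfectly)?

Round 3 (Bob proposes): Alice will accept anything ≥ 0, so Bob offers 0 and keeps 200.
Round 2 (Alice proposes): Bob can get 200 next round, worth 0.8 × 200 = 160 now; Alice offers that and keeps 40.
So by rejecting in round 1, Alice gets 40 next round, worth 0.84 × 40 = 33.6 now.
Offer 20 < 33.6, so Alice rejects.

Reject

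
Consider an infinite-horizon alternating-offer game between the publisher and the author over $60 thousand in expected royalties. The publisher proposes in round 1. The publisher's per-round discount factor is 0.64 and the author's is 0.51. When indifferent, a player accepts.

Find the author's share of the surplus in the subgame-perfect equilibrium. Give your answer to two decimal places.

16.35

In a stationary SPE each proposer offers the other exactly their discounted continuation value.
If the publisher keeps x when proposing and the author keeps y when proposing, then x = 60 − 0.51y and y = 60 − 0.64x.
Solving: x = 60(1 − 0.51) / (1 − 0.64·0.51) = 29.4 / 0.6736 ≈ 43.6461.
The author gets 60 − 43.6461 ≈ 16.3539.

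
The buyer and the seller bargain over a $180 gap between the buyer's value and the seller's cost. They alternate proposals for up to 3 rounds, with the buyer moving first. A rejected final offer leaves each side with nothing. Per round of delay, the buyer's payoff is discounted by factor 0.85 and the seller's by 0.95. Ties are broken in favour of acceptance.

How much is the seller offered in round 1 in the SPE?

25.65

Round 3 (the buyer proposes): the seller will accept anything ≥ 0, so the buyer offers 0 and keeps 180.
Round 2 (the seller proposes): the buyer can get 180 next round, worth 0.85 × 180 = 153 now, so the seller offers 153, keeping 27.
Round 1 (the buyer proposes): the seller can get 27 next round, worth 0.95 × 27 = 25.65 now. The buyer offers 25.65 and keeps 180 − 25.65 = 154.35.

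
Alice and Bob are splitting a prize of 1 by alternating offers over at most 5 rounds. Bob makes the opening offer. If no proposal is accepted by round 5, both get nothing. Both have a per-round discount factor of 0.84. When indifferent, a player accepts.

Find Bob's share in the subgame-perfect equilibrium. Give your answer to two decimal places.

0.77

Round 5 (Bob proposes): Alice will accept anything ≥ 0, so Bob offers 0 and keeps 1.
Round 4 (Alice proposes): Bob can get 1 next round, worth 0.84 × 1 = 0.84 now. Alice offers 0.84 and keeps 1 − 0.84 = 0.16.
Round 3 (Bob proposes): Alice can get 0.16 next round, worth 0.84 × 0.16 = 0.1344 now; Bob offers that and keeps 0.8656.
Round 2 (Alice proposes): Bob can get 0.8656 next round, worth 0.84 × 0.8656 = 0.727104 now, so Alice offers 0.727104, keeping 0.272896.
Round 1 (Bob proposes): Alice can get 0.272896 next round, worth 0.84 × 0.272896 = 0.22923264 now, so Bob offers 0.22923264, keeping 0.77076736.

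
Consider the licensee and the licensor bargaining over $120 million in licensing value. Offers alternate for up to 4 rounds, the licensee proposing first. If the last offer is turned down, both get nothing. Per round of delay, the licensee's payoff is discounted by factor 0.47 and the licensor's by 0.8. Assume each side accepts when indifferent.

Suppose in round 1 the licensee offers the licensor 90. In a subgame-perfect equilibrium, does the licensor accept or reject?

Accept

Work out the licensor's continuation value if the offer is rejected.
Round 4 (the licensor proposes): rejection yields 0 for the licensee; the licensor offers 0 and keeps 120.
Round 3 (the licensee proposes): the licensor can get 120 next round, worth 0.8 × 120 = 96 now, so the licensee offers 96, keeping 24.
Round 2 (the licensor proposes): the licensee can get 24 next round, worth 0.47 × 24 = 11.28 now. The licensor offers 11.28 and keeps 120 − 11.28 = 108.72.
So by rejecting in round 1, the licensor gets 108.72 next round, worth 0.8 × 108.72 = 86.976 now.
Offer 90 ≥ 86.976, so the licensor accepts.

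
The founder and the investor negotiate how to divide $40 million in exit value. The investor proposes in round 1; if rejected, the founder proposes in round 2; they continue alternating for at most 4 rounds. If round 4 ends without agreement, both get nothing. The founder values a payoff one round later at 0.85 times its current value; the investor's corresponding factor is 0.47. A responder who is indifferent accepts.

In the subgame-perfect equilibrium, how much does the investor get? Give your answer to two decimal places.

8.40

Solve by backward induction from round 4.
Round 4 (the founder proposes): the investor will accept anything ≥ 0, so the founder offers 0 and keeps 40.
Round 3 (the investor proposes): the founder can get 40 next round, worth 0.85 × 40 = 34 now; the investor offers that and keeps 6.
Round 2 (the founder proposes): the investor can get 6 next round, worth 0.47 × 6 = 2.82 now. The founder offers 2.82 and keeps 40 − 2.82 = 37.18.
Round 1 (the investor proposes): the founder can get 37.18 next round, worth 0.85 × 37.18 = 31.603 now; the investor offers that and keeps 8.397.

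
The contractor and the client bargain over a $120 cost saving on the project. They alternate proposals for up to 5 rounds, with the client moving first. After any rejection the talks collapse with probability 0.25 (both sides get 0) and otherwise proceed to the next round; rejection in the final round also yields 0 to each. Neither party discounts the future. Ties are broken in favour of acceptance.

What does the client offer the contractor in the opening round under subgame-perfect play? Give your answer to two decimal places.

Round 5 (the client proposes): rejection yields 0 for the contractor; the client offers 0 and keeps 120.
Round 4 (the contractor proposes): rejecting gives the client an expected 0.75 × 120 = 90. The contractor offers 90 and keeps 120 − 90 = 30.
Round 3 (the client proposes): rejecting gives the contractor an expected 0.75 × 30 = 22.5. The client offers 22.5 and keeps 120 − 22.5 = 97.5.
Round 2 (the contractor proposes): rejecting gives the client an expected 0.75 × 97.5 = 73.125; the contractor offers that and keeps 46.875.
Round 1 (the client proposes): rejecting gives the contractor an expected 0.75 × 46.875 = 35.15625; the client offers that and keeps 84.84375.

35.16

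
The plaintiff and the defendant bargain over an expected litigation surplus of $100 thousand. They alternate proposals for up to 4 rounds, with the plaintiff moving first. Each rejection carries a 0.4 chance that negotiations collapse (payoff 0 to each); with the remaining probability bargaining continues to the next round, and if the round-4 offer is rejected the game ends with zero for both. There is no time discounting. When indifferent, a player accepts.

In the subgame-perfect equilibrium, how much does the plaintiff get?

Round 4 (the defendant proposes): the plaintiff will accept anything ≥ 0, so the defendant offers 0 and keeps 100.
Round 3 (the plaintiff proposes): rejecting gives the defendant an expected 0.6 × 100 = 60. The plaintiff offers 60 and keeps 100 − 60 = 40.
Round 2 (the defendant proposes): rejecting gives the plaintiff an expected 0.6 × 40 = 24; the defendant offers that and keeps 76.
Round 1 (the plaintiff proposes): rejecting gives the defendant an expected 0.6 × 76 = 45.6, so the plaintiff offers 45.6, keeping 54.4.

54.4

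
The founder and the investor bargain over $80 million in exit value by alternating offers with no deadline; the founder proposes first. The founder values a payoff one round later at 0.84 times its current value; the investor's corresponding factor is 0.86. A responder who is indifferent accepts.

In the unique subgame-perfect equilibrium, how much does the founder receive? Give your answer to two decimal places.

40.35

In a stationary SPE each proposer offers the other exactly their discounted continuation value.
If the founder keeps x when proposing and the investor keeps y when proposing, then x = 80 − 0.86y and y = 80 − 0.84x.
Solving: x = 80(1 − 0.86) / (1 − 0.84·0.86) = 11.2 / 0.2776 ≈ 40.3458.
The investor gets 80 − 40.3458 ≈ 39.6542.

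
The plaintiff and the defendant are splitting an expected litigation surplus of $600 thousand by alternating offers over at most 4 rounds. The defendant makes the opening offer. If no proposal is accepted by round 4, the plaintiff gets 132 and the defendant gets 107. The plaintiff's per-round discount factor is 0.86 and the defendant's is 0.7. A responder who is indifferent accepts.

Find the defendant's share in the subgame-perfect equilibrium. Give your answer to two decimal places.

Solve by backward induction from round 4.
Round 4 (the plaintiff proposes): the defendant gets 107 if talks fail, so the plaintiff offers 107 and keeps 493.
Round 3 (the defendant proposes): the plaintiff can get 493 next round, worth 0.86 × 493 = 423.98 now. The defendant offers 423.98 and keeps 600 − 423.98 = 176.02.
Round 2 (the plaintiff proposes): the defendant can get 176.02 next round, worth 0.7 × 176.02 = 123.214 now; the plaintiff offers that and keeps 476.786.
Round 1 (the defendant proposes): the plaintiff can get 476.786 next round, worth 0.86 × 476.786 = 410.03596 now. The defendant offers 410.03596 and keeps 600 − 410.03596 = 189.96404.

189.96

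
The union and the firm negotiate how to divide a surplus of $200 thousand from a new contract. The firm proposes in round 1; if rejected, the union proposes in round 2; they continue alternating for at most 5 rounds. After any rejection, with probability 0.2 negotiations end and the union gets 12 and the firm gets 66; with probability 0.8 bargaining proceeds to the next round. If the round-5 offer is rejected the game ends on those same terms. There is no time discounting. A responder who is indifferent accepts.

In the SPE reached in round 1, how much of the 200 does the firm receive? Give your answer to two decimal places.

155.99

Round 5 (the firm proposes): the union gets 12 if talks fail, so the firm offers 12 and keeps 188.
Round 4 (the union proposes): rejecting gives the firm an expected 0.8 × 188 + 0.2 × 66 = 163.6. The union offers 163.6 and keeps 200 − 163.6 = 36.4.
Round 3 (the firm proposes): rejecting gives the union an expected 0.8 × 36.4 + 0.2 × 12 = 31.52. The firm offers 31.52 and keeps 200 − 31.52 = 168.48.
Round 2 (the union proposes): rejecting gives the firm an expected 0.8 × 168.48 + 0.2 × 66 = 147.984; the union offers that and keeps 52.016.
Round 1 (the firm proposes): rejecting gives the union an expected 0.8 × 52.016 + 0.2 × 12 = 44.0128; the firm offers that and keeps 155.9872.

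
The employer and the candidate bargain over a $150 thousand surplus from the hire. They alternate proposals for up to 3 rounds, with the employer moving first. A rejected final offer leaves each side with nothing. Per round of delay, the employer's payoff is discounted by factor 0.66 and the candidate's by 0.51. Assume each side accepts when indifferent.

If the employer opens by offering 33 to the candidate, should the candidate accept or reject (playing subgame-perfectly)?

Accept

Round 3 (the employer proposes): the candidate will accept anything ≥ 0, so the employer offers 0 and keeps 150.
Round 2 (the candidate proposes): the employer can get 150 next round, worth 0.66 × 150 = 99 now. The candidate offers 99 and keeps 150 − 99 = 51.
So by rejecting in round 1, the candidate gets 51 next round, worth 0.51 × 51 = 26.01 now.
Offer 33 ≥ 26.01, so the candidate accepts.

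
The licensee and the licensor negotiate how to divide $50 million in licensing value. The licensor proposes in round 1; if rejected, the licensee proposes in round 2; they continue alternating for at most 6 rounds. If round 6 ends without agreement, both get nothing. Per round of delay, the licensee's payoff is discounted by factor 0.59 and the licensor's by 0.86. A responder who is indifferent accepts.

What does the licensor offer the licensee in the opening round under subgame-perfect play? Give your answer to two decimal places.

13.82

Work backward from the last round.
Round 6 (the licensee proposes): the licensor will accept anything ≥ 0, so the licensee offers 0 and keeps 50.
Round 5 (the licensor proposes): the licensee can get 50 next round, worth 0.59 × 50 = 29.5 now, so the licensor offers 29.5, keeping 20.5.
Round 4 (the licensee proposes): the licensor can get 20.5 next round, worth 0.86 × 20.5 = 17.63 now, so the licensee offers 17.63, keeping 32.37.
Round 3 (the licensor proposes): the licensee can get 32.37 next round, worth 0.59 × 32.37 = 19.0983 now; the licensor offers that and keeps 30.9017.
Round 2 (the licensee proposes): the licensor can get 30.9017 next round, worth 0.86 × 30.9017 = 26.575462 now. The licensee offers 26.575462 and keeps 50 − 26.575462 = 23.424538.
Round 1 (the licensor proposes): the licensee can get 23.424538 next round, worth 0.59 × 23.424538 = 13.82047742 now. The licensor offers 13.82047742 and keeps 50 − 13.82047742 = 36.17952258.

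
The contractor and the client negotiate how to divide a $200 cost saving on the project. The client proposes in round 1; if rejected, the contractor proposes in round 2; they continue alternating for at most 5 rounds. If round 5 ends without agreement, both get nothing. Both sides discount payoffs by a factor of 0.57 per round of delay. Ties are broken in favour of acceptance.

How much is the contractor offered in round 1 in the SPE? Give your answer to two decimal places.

Round 5 (the client proposes): the contractor will accept anything ≥ 0, so the client offers 0 and keeps 200.
Round 4 (the contractor proposes): the client can get 200 next round, worth 0.57 × 200 = 114 now; the contractor offers that and keeps 86.
Round 3 (the client proposes): the contractor can get 86 next round, worth 0.57 × 86 = 49.02 now, so the client offers 49.02, keeping 150.98.
Round 2 (the contractor proposes): the client can get 150.98 next round, worth 0.57 × 150.98 = 86.0586 now, so the contractor offers 86.0586, keeping 113.9414.
Round 1 (the client proposes): the contractor can get 113.9414 next round, worth 0.57 × 113.9414 = 64.946598 now, so the client offers 64.946598, keeping 135.053402.

64.95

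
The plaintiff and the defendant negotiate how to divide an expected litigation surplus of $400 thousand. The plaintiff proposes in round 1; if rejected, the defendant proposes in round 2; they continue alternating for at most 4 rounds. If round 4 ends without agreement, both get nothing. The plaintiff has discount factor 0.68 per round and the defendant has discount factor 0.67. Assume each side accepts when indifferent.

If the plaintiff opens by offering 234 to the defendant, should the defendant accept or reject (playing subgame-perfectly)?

Round 4 (the defendant proposes): the plaintiff will accept anything ≥ 0, so the defendant offers 0 and keeps 400.
Round 3 (the plaintiff proposes): the defendant can get 400 next round, worth 0.67 × 400 = 268 now. The plaintiff offers 268 and keeps 400 − 268 = 132.
Round 2 (the defendant proposes): the plaintiff can get 132 next round, worth 0.68 × 132 = 89.76 now, so the defendant offers 89.76, keeping 310.24.
So by rejecting in round 1, the defendant gets 310.24 next round, worth 0.67 × 310.24 = 207.8608 now.
Offer 234 ≥ 207.8608, so the defendant accepts.

Accept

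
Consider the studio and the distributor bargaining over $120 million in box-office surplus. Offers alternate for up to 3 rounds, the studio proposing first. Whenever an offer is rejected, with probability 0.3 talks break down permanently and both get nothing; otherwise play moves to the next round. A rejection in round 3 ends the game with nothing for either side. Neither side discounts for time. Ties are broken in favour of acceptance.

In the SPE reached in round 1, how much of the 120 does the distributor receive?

25.2

Round 3 (the studio proposes): the distributor will accept anything ≥ 0, so the studio offers 0 and keeps 120.
Round 2 (the distributor proposes): rejecting gives the studio an expected 0.7 × 120 = 84. The distributor offers 84 and keeps 120 − 84 = 36.
Round 1 (the studio proposes): rejecting gives the distributor an expected 0.7 × 36 = 25.2; the studio offers that and keeps 94.8.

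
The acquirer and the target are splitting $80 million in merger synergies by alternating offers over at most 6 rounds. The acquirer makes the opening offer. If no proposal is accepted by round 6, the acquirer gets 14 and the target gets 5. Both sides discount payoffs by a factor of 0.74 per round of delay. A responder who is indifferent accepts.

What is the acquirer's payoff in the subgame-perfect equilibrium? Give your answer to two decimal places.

41.53

Round 6 (the target proposes): the acquirer gets 14 if talks fail, so the target offers 14 and keeps 66.
Round 5 (the acquirer proposes): the target can get 66 next round, worth 0.74 × 66 = 48.84 now, so the acquirer offers 48.84, keeping 31.16.
Round 4 (the target proposes): the acquirer can get 31.16 next round, worth 0.74 × 31.16 = 23.0584 now, so the target offers 23.0584, keeping 56.9416.
Round 3 (the acquirer proposes): the target can get 56.9416 next round, worth 0.74 × 56.9416 = 42.136784 now; the acquirer offers that and keeps 37.863216.
Round 2 (the target proposes): the acquirer can get 37.863216 next round, worth 0.74 × 37.863216 = 28.01877984 now; the target offers that and keeps 51.98122016.
Round 1 (the acquirer proposes): the target can get 51.98122016 next round, worth 0.74 × 51.98122016 = 38.4661029184 now; the acquirer offers that and keeps 41.5338970816.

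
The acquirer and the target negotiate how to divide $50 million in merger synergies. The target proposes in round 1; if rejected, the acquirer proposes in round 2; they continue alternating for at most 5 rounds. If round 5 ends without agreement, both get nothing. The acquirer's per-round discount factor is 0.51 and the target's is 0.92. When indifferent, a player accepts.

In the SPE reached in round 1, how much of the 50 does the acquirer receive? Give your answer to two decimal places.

Work backward from the last round.
Round 5 (the target proposes): the acquirer will accept anything ≥ 0, so the target offers 0 and keeps 50.
Round 4 (the acquirer proposes): the target can get 50 next round, worth 0.92 × 50 = 46 now. The acquirer offers 46 and keeps 50 − 46 = 4.
Round 3 (the target proposes): the acquirer can get 4 next round, worth 0.51 × 4 = 2.04 now, so the target offers 2.04, keeping 47.96.
Round 2 (the acquirer proposes): the target can get 47.96 next round, worth 0.92 × 47.96 = 44.1232 now. The acquirer offers 44.1232 and keeps 50 − 44.1232 = 5.8768.
Round 1 (the target proposes): the acquirer can get 5.8768 next round, worth 0.51 × 5.8768 = 2.997168 now, so the target offers 2.997168, keeping 47.002832.

3.00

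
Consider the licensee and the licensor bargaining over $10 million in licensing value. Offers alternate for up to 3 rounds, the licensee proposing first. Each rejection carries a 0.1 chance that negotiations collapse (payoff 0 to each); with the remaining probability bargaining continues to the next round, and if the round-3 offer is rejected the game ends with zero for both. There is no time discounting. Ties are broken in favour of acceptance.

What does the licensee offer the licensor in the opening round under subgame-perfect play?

Round 3 (the licensee proposes): the licensor will accept anything ≥ 0, so the licensee offers 0 and keeps 10.
Round 2 (the licensor proposes): rejecting gives the licensee an expected 0.9 × 10 = 9; the licensor offers that and keeps 1.
Round 1 (the licensee proposes): rejecting gives the licensor an expected 0.9 × 1 = 0.9. The licensee offers 0.9 and keeps 10 − 0.9 = 9.1.

0.9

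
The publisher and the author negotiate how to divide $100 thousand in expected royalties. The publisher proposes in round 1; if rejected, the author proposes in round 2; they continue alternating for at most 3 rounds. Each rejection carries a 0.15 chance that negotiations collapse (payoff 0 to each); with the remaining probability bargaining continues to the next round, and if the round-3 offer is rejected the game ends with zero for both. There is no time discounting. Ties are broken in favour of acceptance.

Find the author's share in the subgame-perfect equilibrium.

12.75

Round 3 (the publisher proposes): the author will accept anything ≥ 0, so the publisher offers 0 and keeps 100.
Round 2 (the author proposes): rejecting gives the publisher an expected 0.85 × 100 = 85, so the author offers 85, keeping 15.
Round 1 (the publisher proposes): rejecting gives the author an expected 0.85 × 15 = 12.75; the publisher offers that and keeps 87.25.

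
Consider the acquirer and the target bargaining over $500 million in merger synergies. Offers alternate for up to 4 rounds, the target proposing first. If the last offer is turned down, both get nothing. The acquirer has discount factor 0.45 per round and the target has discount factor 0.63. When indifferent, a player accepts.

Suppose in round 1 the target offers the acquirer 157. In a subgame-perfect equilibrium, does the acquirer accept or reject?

Round 4 (the acquirer proposes): the target will accept anything ≥ 0, so the acquirer offers 0 and keeps 500.
Round 3 (the target proposes): the acquirer can get 500 next round, worth 0.45 × 500 = 225 now; the target offers that and keeps 275.
Round 2 (the acquirer proposes): the target can get 275 next round, worth 0.63 × 275 = 173.25 now; the acquirer offers that and keeps 326.75.
So by rejecting in round 1, the acquirer gets 326.75 next round, worth 0.45 × 326.75 = 147.0375 now.
Offer 157 ≥ 147.0375, so the acquirer accepts.

Accept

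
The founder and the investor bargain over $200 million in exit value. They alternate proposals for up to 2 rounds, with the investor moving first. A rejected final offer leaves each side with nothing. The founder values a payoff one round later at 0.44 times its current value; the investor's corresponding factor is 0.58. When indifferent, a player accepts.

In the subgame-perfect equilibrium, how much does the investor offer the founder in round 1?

Round 2 (the founder proposes): rejection yields 0 for the investor; the founder offers 0 and keeps 200.
Round 1 (the investor proposes): the founder can get 200 next round, worth 0.44 × 200 = 88 now, so the investor offers 88, keeping 112.

88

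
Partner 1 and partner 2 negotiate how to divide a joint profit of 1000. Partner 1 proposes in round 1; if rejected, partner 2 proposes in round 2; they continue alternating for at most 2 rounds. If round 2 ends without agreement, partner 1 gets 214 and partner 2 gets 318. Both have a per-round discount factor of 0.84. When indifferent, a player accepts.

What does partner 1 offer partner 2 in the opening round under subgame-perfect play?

660.24

Round 2 (partner 2 proposes): partner 1 gets 214 if talks fail, so partner 2 offers 214 and keeps 786.
Round 1 (partner 1 proposes): partner 2 can get 786 next round, worth 0.84 × 786 = 660.24 now. Partner 1 offers 660.24 and keeps 1000 − 660.24 = 339.76.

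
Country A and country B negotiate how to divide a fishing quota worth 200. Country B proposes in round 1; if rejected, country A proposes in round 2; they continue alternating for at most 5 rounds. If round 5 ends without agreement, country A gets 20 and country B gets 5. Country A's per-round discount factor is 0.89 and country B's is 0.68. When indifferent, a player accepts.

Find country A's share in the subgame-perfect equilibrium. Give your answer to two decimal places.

Round 5 (country B proposes): country A gets 20 if talks fail, so country B offers 20 and keeps 180.
Round 4 (country A proposes): country B can get 180 next round, worth 0.68 × 180 = 122.4 now; country A offers that and keeps 77.6.
Round 3 (country B proposes): country A can get 77.6 next round, worth 0.89 × 77.6 = 69.064 now, so country B offers 69.064, keeping 130.936.
Round 2 (country A proposes): country B can get 130.936 next round, worth 0.68 × 130.936 = 89.03648 now, so country A offers 89.03648, keeping 110.96352.
Round 1 (country B proposes): country A can get 110.96352 next round, worth 0.89 × 110.96352 = 98.7575328 now. Country B offers 98.7575328 and keeps 200 − 98.7575328 = 101.2424672.

98.76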